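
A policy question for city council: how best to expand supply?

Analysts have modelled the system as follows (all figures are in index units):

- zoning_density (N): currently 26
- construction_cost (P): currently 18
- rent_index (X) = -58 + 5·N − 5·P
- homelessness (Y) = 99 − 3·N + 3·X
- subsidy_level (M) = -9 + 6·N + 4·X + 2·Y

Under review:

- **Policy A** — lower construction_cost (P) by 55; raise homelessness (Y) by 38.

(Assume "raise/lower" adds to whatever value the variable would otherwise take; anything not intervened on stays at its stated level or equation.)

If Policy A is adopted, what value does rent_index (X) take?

Policy A (P − 55, Y + 38):
  N = 26
  P = 18 − 55 = -37
  X = -58 + 5·26 − 5·(-37) = 257

257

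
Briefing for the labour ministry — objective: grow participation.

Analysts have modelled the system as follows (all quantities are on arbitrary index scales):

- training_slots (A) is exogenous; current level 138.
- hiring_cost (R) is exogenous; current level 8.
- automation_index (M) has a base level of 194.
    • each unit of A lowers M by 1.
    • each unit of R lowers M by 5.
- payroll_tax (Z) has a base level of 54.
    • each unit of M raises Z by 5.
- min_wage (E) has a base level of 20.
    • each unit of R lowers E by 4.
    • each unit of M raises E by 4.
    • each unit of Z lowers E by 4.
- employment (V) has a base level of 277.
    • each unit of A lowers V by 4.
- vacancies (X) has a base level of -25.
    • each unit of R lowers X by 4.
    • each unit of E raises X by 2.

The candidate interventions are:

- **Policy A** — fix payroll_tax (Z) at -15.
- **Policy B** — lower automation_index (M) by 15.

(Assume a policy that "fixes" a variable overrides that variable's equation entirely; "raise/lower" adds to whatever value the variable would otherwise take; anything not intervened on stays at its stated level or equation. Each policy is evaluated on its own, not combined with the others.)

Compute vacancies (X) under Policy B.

Policy B (M − 15):
  A = 138
  R = 8
  M = 194 − 138 − 5·8 (−15 from intervention) = 1
  Z = 54 + 5·1 = 59
  E = 20 − 4·8 + 4·1 − 4·59 = -244
  X = -25 − 4·8 + 2·(-244) = -545

-545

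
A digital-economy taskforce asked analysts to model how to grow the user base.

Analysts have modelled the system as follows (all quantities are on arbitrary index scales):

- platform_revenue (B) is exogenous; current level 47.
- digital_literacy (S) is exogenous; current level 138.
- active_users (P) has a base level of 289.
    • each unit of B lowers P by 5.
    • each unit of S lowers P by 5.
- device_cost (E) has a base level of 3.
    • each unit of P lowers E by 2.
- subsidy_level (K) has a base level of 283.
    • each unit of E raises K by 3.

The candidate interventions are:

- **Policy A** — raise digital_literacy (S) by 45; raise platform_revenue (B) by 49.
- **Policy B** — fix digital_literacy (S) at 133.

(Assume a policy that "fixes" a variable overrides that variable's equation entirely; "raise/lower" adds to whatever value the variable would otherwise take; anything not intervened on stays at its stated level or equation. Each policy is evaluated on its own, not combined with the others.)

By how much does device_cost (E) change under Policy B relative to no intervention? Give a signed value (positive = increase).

-50

Baseline:
  B = 47
  S = 138
  P = 289 − 5·47 − 5·138 = -636
  E = 3 − 2·(-636) = 1275
Policy B (S := 133):
  B = 47
  S = 133
  P = 289 − 5·47 − 5·133 = -611
  E = 3 − 2·(-611) = 1225
Change in E: 1225 − 1275 = -50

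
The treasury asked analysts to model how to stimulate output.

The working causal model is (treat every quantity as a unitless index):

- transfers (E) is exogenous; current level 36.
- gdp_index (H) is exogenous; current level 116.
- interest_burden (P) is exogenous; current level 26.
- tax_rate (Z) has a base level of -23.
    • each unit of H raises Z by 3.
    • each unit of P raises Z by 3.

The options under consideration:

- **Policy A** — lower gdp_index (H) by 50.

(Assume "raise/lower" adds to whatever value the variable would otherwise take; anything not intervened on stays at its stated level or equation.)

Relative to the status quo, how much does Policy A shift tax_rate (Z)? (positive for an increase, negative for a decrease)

-150

Baseline:
  H = 116
  P = 26
  Z = -23 + 3·116 + 3·26 = 403
Policy A (H − 50):
  H = 116 − 50 = 66
  P = 26
  Z = -23 + 3·66 + 3·26 = 253
Change in Z: 253 − 403 = -150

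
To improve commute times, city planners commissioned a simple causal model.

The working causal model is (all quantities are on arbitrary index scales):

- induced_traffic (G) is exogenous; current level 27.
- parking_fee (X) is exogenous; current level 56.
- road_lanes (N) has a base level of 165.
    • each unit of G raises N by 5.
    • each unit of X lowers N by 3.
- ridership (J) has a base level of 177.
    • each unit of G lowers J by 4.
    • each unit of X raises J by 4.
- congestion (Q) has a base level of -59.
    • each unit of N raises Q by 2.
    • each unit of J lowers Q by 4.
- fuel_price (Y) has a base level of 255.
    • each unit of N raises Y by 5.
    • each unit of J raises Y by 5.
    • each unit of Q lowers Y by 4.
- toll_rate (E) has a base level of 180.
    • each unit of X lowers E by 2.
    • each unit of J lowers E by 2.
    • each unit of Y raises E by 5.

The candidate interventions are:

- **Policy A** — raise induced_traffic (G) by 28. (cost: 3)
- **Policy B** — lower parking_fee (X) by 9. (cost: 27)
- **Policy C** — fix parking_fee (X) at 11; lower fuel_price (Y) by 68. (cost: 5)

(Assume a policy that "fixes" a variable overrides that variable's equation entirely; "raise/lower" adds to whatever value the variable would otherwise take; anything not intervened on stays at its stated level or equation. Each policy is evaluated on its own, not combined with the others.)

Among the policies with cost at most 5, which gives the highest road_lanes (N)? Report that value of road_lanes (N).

Policy A (G + 28):
  G = 27 + 28 = 55
  X = 56
  N = 165 + 5·55 − 3·56 = 272
Policy C (X := 11, Y − 68):
  G = 27
  X = 11
  N = 165 + 5·27 − 3·11 = 267
Comparing — Policy A: N=272, Policy C: N=267. Highest is 272 (Policy A).

272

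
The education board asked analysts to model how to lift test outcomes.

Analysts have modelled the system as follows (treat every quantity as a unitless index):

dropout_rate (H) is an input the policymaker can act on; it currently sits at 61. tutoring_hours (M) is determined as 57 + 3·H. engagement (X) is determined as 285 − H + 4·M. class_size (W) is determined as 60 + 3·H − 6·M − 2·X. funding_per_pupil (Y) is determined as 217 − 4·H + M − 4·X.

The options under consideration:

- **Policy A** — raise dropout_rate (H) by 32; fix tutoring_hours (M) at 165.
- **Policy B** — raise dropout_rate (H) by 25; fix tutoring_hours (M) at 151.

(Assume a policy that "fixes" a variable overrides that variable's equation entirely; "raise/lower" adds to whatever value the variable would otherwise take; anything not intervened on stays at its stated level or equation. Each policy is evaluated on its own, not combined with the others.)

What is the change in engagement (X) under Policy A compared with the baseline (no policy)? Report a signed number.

Baseline:
  H = 61
  M = 57 + 3·61 = 240
  X = 285 − 61 + 4·240 = 1184
Policy A (H + 32, M := 165):
  H = 61 + 32 = 93
  M = 165
  X = 285 − 93 + 4·165 = 852
Change in X: 852 − 1184 = -332

-332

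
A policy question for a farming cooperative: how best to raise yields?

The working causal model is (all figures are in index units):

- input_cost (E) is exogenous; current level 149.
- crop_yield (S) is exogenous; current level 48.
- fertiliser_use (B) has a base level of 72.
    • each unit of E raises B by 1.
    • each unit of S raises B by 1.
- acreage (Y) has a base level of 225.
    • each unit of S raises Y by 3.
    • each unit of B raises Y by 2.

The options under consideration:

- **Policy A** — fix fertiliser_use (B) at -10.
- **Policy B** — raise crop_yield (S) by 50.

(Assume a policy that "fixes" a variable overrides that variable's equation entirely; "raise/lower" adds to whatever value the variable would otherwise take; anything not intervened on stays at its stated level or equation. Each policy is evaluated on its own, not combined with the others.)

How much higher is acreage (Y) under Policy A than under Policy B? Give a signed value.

-808

Policy A (B := -10):
  E = 149
  S = 48
  B = -10
  Y = 225 + 3·48 + 2·(-10) = 349
Policy B (S + 50):
  E = 149
  S = 48 + 50 = 98
  B = 72 + 149 + 98 = 319
  Y = 225 + 3·98 + 2·319 = 1157
Y: 349 − 1157 = -808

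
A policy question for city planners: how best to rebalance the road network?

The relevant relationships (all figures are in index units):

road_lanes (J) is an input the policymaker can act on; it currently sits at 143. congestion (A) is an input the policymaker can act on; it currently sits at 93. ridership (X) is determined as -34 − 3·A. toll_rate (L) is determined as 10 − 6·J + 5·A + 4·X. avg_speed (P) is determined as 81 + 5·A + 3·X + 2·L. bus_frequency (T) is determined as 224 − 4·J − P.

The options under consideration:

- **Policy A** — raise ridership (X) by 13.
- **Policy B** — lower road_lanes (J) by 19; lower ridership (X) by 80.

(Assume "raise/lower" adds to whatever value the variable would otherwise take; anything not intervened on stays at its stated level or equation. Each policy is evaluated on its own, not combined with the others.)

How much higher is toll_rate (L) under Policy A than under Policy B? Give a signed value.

258

Policy A (X + 13):
  J = 143
  A = 93
  X = -34 − 3·93 (+13 from intervention) = -300
  L = 10 − 6·143 + 5·93 + 4·(-300) = -1583
Policy B (J − 19, X − 80):
  J = 143 − 19 = 124
  A = 93
  X = -34 − 3·93 (−80 from intervention) = -393
  L = 10 − 6·124 + 5·93 + 4·(-393) = -1841
L: -1583 − (-1841) = 258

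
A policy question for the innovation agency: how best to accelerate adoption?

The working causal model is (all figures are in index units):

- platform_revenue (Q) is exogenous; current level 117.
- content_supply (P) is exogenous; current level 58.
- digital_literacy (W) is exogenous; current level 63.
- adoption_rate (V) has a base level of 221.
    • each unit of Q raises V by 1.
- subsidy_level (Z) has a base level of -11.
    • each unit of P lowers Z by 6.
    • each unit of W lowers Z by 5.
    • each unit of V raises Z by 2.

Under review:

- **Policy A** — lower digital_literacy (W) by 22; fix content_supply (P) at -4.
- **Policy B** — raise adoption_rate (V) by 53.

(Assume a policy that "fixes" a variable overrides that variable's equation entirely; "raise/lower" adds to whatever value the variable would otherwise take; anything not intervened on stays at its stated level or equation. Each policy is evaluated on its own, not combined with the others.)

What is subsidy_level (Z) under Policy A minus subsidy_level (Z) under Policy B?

Policy A (W − 22, P := -4):
  Q = 117
  P = -4
  W = 63 − 22 = 41
  V = 221 + 117 = 338
  Z = -11 − 6·(-4) − 5·41 + 2·338 = 484
Policy B (V + 53):
  Q = 117
  P = 58
  W = 63
  V = 221 + 117 (+53 from intervention) = 391
  Z = -11 − 6·58 − 5·63 + 2·391 = 108
Z: 484 − 108 = 376

376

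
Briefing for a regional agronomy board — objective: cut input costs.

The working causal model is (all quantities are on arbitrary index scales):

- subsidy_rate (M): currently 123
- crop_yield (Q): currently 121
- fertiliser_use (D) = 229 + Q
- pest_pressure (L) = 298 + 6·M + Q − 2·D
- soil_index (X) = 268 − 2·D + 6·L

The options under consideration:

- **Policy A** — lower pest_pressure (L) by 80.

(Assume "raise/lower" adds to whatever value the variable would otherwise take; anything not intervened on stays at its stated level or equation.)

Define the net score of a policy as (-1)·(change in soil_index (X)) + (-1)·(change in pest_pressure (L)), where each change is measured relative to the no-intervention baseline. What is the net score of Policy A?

560

Baseline:
  M = 123
  Q = 121
  D = 229 + 121 = 350
  L = 298 + 6·123 + 121 − 2·350 = 457
  X = 268 − 2·350 + 6·457 = 2310
Policy A (L − 80):
  M = 123
  Q = 121
  D = 229 + 121 = 350
  L = 298 + 6·123 + 121 − 2·350 (−80 from intervention) = 377
  X = 268 − 2·350 + 6·377 = 1830
ΔX = 1830 − 2310 = -480; ΔL = 377 − 457 = -80
Score = (-1)·(-480) + (-1)·(-80) = 560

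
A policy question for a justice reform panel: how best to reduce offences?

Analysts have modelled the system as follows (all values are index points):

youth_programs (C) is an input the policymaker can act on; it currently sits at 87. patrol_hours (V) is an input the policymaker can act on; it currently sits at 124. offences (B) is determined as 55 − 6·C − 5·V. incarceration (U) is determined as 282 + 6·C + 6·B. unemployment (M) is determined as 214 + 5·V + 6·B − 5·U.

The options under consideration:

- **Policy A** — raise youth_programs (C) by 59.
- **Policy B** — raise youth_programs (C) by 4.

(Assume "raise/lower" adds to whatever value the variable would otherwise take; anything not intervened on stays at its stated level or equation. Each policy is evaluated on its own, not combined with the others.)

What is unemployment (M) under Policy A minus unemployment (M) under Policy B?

Policy A (C + 59):
  C = 87 + 59 = 146
  V = 124
  B = 55 − 6·146 − 5·124 = -1441
  U = 282 + 6·146 + 6·(-1441) = -7488
  M = 214 + 5·124 + 6·(-1441) − 5·(-7488) = 29628
Policy B (C + 4):
  C = 87 + 4 = 91
  V = 124
  B = 55 − 6·91 − 5·124 = -1111
  U = 282 + 6·91 + 6·(-1111) = -5838
  M = 214 + 5·124 + 6·(-1111) − 5·(-5838) = 23358
M: 29628 − 23358 = 6270

6270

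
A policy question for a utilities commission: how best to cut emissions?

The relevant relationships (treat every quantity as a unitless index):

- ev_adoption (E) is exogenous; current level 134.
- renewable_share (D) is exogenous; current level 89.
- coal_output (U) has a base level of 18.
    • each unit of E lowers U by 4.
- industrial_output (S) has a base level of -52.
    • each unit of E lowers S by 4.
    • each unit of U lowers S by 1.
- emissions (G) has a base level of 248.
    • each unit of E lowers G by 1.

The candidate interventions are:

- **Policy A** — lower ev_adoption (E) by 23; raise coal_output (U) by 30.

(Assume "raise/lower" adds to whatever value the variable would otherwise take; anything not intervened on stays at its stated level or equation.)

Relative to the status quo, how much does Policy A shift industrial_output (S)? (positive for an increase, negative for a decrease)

Baseline:
  E = 134
  U = 18 − 4·134 = -518
  S = -52 − 4·134 − (-518) = -70
Policy A (E − 23, U + 30):
  E = 134 − 23 = 111
  U = 18 − 4·111 (+30 from intervention) = -396
  S = -52 − 4·111 − (-396) = -100
Change in S: -100 − (-70) = -30

-30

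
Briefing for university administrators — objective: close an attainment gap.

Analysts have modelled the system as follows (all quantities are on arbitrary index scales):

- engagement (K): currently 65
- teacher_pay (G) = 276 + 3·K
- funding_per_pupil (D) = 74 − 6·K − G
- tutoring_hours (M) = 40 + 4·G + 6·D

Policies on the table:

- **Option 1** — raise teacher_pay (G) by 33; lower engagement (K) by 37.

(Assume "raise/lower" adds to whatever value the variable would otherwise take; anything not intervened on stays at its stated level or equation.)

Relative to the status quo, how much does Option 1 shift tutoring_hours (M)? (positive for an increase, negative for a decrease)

Baseline:
  K = 65
  G = 276 + 3·65 = 471
  D = 74 − 6·65 − 471 = -787
  M = 40 + 4·471 + 6·(-787) = -2798
Option 1 (G + 33, K − 37):
  K = 65 − 37 = 28
  G = 276 + 3·28 (+33 from intervention) = 393
  D = 74 − 6·28 − 393 = -487
  M = 40 + 4·393 + 6·(-487) = -1310
Change in M: -1310 − (-2798) = 1488

1488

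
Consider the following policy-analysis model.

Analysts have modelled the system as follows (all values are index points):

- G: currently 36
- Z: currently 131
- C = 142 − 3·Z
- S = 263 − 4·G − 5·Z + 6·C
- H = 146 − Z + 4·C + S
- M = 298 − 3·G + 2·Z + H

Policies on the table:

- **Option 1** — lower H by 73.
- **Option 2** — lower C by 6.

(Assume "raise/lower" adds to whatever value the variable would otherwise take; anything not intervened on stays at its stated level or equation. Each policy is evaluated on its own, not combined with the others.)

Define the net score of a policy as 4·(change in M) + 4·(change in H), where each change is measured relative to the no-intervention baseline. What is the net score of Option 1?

Baseline:
  G = 36
  Z = 131
  C = 142 − 3·131 = -251
  S = 263 − 4·36 − 5·131 + 6·(-251) = -2042
  H = 146 − 131 + 4·(-251) + (-2042) = -3031
  M = 298 − 3·36 + 2·131 + (-3031) = -2579
Option 1 (H − 73):
  G = 36
  Z = 131
  C = 142 − 3·131 = -251
  S = 263 − 4·36 − 5·131 + 6·(-251) = -2042
  H = 146 − 131 + 4·(-251) + (-2042) (−73 from intervention) = -3104
  M = 298 − 3·36 + 2·131 + (-3104) = -2652
ΔM = -2652 − (-2579) = -73; ΔH = -3104 − (-3031) = -73
Score = 4·(-73) + 4·(-73) = -584

-584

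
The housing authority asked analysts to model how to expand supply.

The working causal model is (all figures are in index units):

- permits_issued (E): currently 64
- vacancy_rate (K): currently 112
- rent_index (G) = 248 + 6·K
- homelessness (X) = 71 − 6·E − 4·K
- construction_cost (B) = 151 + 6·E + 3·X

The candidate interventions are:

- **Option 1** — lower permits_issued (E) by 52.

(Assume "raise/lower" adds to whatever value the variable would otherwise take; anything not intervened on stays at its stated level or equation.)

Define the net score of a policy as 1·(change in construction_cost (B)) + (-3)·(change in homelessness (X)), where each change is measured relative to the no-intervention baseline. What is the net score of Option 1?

-312

Baseline:
  E = 64
  K = 112
  X = 71 − 6·64 − 4·112 = -761
  B = 151 + 6·64 + 3·(-761) = -1748
Option 1 (E − 52):
  E = 64 − 52 = 12
  K = 112
  X = 71 − 6·12 − 4·112 = -449
  B = 151 + 6·12 + 3·(-449) = -1124
ΔB = -1124 − (-1748) = 624; ΔX = -449 − (-761) = 312
Score = 1·624 + (-3)·312 = -312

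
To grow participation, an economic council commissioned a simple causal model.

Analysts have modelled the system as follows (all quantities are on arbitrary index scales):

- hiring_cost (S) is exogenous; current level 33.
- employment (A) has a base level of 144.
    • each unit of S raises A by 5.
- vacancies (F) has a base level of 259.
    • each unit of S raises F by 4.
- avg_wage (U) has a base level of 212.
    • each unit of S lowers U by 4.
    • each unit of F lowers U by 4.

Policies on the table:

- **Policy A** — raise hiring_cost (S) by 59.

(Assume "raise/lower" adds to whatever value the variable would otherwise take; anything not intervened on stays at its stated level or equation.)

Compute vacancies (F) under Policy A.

Policy A (S + 59):
  S = 33 + 59 = 92
  F = 259 + 4·92 = 627

627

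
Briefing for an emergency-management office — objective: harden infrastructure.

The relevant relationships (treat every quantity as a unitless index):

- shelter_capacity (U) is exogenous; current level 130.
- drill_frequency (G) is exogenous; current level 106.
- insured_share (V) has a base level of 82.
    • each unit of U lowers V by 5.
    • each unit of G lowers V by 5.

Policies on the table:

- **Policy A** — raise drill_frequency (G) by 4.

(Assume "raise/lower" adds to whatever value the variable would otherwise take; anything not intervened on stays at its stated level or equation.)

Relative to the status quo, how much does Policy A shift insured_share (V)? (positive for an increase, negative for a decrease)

Baseline:
  U = 130
  G = 106
  V = 82 − 5·130 − 5·106 = -1098
Policy A (G + 4):
  U = 130
  G = 106 + 4 = 110
  V = 82 − 5·130 − 5·110 = -1118
Change in V: -1118 − (-1098) = -20

-20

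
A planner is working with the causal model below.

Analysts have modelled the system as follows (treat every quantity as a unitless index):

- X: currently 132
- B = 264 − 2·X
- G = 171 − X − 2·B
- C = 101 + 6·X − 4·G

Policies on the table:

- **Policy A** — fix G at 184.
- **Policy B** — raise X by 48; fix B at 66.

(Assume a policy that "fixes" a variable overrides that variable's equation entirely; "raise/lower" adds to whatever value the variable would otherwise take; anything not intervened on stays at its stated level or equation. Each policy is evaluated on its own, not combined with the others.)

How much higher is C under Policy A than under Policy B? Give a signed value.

-1588

Policy A (G := 184):
  X = 132
  B = 264 − 2·132 = 0
  G = 184
  C = 101 + 6·132 − 4·184 = 157
Policy B (X + 48, B := 66):
  X = 132 + 48 = 180
  B = 66
  G = 171 − 180 − 2·66 = -141
  C = 101 + 6·180 − 4·(-141) = 1745
C: 157 − 1745 = -1588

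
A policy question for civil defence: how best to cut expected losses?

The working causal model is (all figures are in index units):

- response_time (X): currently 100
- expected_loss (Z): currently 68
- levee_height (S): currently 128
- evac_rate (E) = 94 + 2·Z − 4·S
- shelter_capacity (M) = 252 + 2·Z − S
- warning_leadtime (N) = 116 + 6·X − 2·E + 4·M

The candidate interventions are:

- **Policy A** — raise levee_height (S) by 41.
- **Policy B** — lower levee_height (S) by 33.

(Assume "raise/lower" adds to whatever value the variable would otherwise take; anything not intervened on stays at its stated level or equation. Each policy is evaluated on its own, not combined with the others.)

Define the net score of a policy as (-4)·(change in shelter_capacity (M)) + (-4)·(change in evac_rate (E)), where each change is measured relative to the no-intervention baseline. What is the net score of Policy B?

-660

Baseline:
  Z = 68
  S = 128
  E = 94 + 2·68 − 4·128 = -282
  M = 252 + 2·68 − 128 = 260
Policy B (S − 33):
  Z = 68
  S = 128 − 33 = 95
  E = 94 + 2·68 − 4·95 = -150
  M = 252 + 2·68 − 95 = 293
ΔM = 293 − 260 = 33; ΔE = -150 − (-282) = 132
Score = (-4)·33 + (-4)·132 = -660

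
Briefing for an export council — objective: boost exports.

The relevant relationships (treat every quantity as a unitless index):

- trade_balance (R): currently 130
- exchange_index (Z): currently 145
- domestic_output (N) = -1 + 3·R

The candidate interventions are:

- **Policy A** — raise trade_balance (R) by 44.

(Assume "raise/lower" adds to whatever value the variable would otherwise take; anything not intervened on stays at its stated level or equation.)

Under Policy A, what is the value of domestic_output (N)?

Policy A (R + 44):
  R = 130 + 44 = 174
  N = -1 + 3·174 = 521

521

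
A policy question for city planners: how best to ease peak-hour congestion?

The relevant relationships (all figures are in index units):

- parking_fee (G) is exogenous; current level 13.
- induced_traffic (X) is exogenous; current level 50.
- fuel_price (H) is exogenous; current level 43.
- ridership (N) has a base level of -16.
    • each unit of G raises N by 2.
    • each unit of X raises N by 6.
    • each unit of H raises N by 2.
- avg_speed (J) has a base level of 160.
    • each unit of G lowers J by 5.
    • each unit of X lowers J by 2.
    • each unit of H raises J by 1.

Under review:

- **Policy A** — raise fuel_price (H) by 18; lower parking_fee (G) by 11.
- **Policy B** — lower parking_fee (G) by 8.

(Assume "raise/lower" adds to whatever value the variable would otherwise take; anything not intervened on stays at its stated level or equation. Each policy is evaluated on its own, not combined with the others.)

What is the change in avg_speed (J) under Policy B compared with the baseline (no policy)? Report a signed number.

40

Baseline:
  G = 13
  X = 50
  H = 43
  J = 160 − 5·13 − 2·50 + 43 = 38
Policy B (G − 8):
  G = 13 − 8 = 5
  X = 50
  H = 43
  J = 160 − 5·5 − 2·50 + 43 = 78
Change in J: 78 − 38 = 40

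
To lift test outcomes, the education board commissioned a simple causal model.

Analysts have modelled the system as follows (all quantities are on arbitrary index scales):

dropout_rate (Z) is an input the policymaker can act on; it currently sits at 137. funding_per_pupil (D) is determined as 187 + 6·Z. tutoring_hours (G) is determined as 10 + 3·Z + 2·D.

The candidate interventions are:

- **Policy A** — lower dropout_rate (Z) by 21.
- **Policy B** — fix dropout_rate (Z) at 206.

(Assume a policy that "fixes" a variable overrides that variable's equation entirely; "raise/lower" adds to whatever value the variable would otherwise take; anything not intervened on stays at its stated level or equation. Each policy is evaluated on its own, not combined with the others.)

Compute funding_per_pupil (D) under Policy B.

Policy B (Z := 206):
  Z = 206
  D = 187 + 6·206 = 1423

1423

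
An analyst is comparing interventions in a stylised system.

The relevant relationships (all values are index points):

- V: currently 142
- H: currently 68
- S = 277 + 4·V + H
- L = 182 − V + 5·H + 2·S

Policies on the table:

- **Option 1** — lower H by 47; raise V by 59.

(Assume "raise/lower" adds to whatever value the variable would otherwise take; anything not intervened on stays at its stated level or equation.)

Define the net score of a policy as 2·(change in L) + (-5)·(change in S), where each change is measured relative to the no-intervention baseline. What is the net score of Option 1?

-777

Baseline:
  V = 142
  H = 68
  S = 277 + 4·142 + 68 = 913
  L = 182 − 142 + 5·68 + 2·913 = 2206
Option 1 (H − 47, V + 59):
  V = 142 + 59 = 201
  H = 68 − 47 = 21
  S = 277 + 4·201 + 21 = 1102
  L = 182 − 201 + 5·21 + 2·1102 = 2290
ΔL = 2290 − 2206 = 84; ΔS = 1102 − 913 = 189
Score = 2·84 + (-5)·189 = -777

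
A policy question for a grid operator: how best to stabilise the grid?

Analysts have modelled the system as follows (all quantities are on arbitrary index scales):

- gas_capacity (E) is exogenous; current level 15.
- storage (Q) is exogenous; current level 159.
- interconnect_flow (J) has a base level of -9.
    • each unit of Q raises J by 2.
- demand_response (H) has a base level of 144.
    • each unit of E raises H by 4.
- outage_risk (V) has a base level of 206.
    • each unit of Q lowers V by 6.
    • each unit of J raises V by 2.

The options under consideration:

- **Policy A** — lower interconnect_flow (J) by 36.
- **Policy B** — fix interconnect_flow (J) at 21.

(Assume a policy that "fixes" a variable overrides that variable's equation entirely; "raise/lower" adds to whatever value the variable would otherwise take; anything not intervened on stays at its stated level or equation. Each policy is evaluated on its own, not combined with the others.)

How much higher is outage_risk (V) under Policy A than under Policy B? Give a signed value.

504

Policy A (J − 36):
  Q = 159
  J = -9 + 2·159 (−36 from intervention) = 273
  V = 206 − 6·159 + 2·273 = -202
Policy B (J := 21):
  Q = 159
  J = 21
  V = 206 − 6·159 + 2·21 = -706
V: -202 − (-706) = 504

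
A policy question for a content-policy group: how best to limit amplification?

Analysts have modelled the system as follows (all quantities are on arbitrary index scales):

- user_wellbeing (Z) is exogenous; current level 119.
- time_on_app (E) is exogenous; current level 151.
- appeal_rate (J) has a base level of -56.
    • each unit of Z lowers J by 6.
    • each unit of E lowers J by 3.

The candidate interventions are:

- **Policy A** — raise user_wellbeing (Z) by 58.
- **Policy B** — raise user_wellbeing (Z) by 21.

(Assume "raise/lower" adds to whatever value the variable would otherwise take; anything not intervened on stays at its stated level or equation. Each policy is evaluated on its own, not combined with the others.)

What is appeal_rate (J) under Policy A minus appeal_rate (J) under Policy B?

-222

Policy A (Z + 58):
  Z = 119 + 58 = 177
  E = 151
  J = -56 − 6·177 − 3·151 = -1571
Policy B (Z + 21):
  Z = 119 + 21 = 140
  E = 151
  J = -56 − 6·140 − 3·151 = -1349
J: -1571 − (-1349) = -222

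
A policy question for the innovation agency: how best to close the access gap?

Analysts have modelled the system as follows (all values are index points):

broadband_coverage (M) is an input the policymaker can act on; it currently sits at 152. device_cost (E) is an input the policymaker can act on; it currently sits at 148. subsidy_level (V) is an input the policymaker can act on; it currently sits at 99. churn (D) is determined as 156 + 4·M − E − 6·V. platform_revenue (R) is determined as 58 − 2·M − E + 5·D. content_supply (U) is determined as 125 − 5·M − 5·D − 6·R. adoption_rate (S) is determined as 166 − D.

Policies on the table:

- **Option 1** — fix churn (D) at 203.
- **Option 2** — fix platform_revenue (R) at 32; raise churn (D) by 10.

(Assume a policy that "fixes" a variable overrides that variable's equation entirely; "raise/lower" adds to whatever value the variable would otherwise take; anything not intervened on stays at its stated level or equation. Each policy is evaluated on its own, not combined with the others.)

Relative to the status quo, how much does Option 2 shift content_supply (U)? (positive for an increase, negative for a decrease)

Baseline:
  M = 152
  E = 148
  V = 99
  D = 156 + 4·152 − 148 − 6·99 = 22
  R = 58 − 2·152 − 148 + 5·22 = -284
  U = 125 − 5·152 − 5·22 − 6·(-284) = 959
Option 2 (R := 32, D + 10):
  M = 152
  E = 148
  V = 99
  D = 156 + 4·152 − 148 − 6·99 (+10 from intervention) = 32
  R = 32
  U = 125 − 5·152 − 5·32 − 6·32 = -987
Change in U: -987 − 959 = -1946

-1946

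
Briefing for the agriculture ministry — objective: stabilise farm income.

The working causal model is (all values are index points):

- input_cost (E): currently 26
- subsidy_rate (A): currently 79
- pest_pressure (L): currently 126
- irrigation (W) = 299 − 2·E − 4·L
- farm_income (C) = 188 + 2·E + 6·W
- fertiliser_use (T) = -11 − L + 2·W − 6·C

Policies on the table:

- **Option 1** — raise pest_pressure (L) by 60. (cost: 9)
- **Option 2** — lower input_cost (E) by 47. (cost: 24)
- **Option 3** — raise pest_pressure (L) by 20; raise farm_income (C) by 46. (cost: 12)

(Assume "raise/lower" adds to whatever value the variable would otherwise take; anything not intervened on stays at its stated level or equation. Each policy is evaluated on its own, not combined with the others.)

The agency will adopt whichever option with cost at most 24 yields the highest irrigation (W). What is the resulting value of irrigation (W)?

-163

Option 1 (L + 60):
  E = 26
  L = 126 + 60 = 186
  W = 299 − 2·26 − 4·186 = -497
Option 2 (E − 47):
  E = 26 − 47 = -21
  L = 126
  W = 299 − 2·(-21) − 4·126 = -163
Option 3 (L + 20, C + 46):
  E = 26
  L = 126 + 20 = 146
  W = 299 − 2·26 − 4·146 = -337
Comparing — Option 1: W=-497, Option 2: W=-163, Option 3: W=-337. Highest is -163 (Option 2).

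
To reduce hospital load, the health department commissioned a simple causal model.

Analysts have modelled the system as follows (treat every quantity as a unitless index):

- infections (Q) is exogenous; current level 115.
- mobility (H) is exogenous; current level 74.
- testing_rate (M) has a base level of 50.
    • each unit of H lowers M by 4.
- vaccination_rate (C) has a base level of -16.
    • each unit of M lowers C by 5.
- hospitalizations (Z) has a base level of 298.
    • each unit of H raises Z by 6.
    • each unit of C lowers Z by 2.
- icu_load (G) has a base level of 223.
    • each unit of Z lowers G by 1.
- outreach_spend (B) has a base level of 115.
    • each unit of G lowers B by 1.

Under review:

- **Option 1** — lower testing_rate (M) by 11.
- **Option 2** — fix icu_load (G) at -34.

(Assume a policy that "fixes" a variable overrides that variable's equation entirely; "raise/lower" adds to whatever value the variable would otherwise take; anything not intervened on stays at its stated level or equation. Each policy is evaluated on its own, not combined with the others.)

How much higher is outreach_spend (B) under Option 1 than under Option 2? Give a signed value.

-2053

Option 1 (M − 11):
  H = 74
  M = 50 − 4·74 (−11 from intervention) = -257
  C = -16 − 5·(-257) = 1269
  Z = 298 + 6·74 − 2·1269 = -1796
  G = 223 − (-1796) = 2019
  B = 115 − 2019 = -1904
Option 2 (G := -34):
  H = 74
  M = 50 − 4·74 = -246
  C = -16 − 5·(-246) = 1214
  Z = 298 + 6·74 − 2·1214 = -1686
  G = -34
  B = 115 − (-34) = 149
B: -1904 − 149 = -2053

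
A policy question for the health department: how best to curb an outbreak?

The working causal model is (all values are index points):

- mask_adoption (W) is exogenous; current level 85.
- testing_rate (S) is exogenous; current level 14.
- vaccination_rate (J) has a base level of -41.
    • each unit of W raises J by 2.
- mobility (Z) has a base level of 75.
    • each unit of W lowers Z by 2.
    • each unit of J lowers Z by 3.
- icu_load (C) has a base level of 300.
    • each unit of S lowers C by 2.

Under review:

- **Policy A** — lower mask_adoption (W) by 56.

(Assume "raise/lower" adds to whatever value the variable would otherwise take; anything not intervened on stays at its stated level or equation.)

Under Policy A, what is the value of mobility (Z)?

Policy A (W − 56):
  W = 85 − 56 = 29
  J = -41 + 2·29 = 17
  Z = 75 − 2·29 − 3·17 = -34

-34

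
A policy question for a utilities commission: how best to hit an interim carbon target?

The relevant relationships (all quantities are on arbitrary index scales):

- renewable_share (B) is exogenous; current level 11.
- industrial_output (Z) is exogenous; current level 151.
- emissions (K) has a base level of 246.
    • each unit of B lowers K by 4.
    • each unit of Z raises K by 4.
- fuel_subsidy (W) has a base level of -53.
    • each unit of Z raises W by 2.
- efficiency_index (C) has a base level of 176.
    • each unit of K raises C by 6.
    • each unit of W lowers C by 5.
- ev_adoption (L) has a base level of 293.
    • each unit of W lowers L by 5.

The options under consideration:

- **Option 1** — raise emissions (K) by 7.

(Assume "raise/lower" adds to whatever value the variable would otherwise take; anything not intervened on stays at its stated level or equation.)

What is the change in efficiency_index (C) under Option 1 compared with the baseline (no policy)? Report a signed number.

42

Baseline:
  B = 11
  Z = 151
  K = 246 − 4·11 + 4·151 = 806
  W = -53 + 2·151 = 249
  C = 176 + 6·806 − 5·249 = 3767
Option 1 (K + 7):
  B = 11
  Z = 151
  K = 246 − 4·11 + 4·151 (+7 from intervention) = 813
  W = -53 + 2·151 = 249
  C = 176 + 6·813 − 5·249 = 3809
Change in C: 3809 − 3767 = 42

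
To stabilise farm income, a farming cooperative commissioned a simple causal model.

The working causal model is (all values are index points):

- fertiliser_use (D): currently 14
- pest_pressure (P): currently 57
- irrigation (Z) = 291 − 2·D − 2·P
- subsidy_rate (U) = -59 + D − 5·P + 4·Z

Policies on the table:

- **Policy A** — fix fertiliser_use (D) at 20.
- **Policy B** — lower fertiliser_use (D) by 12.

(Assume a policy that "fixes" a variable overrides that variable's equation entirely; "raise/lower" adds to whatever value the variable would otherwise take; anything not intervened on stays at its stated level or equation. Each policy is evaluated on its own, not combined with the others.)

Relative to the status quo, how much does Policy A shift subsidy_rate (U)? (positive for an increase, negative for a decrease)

Baseline:
  D = 14
  P = 57
  Z = 291 − 2·14 − 2·57 = 149
  U = -59 + 14 − 5·57 + 4·149 = 266
Policy A (D := 20):
  D = 20
  P = 57
  Z = 291 − 2·20 − 2·57 = 137
  U = -59 + 20 − 5·57 + 4·137 = 224
Change in U: 224 − 266 = -42

-42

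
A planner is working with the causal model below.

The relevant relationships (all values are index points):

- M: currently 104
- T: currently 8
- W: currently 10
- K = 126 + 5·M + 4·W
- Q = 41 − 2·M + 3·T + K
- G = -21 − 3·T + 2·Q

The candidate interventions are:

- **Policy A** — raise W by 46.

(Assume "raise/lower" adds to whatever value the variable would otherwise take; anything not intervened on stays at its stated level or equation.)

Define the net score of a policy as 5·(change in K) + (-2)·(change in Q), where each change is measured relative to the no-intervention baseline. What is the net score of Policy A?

552

Baseline:
  M = 104
  T = 8
  W = 10
  K = 126 + 5·104 + 4·10 = 686
  Q = 41 − 2·104 + 3·8 + 686 = 543
Policy A (W + 46):
  M = 104
  T = 8
  W = 10 + 46 = 56
  K = 126 + 5·104 + 4·56 = 870
  Q = 41 − 2·104 + 3·8 + 870 = 727
ΔK = 870 − 686 = 184; ΔQ = 727 − 543 = 184
Score = 5·184 + (-2)·184 = 552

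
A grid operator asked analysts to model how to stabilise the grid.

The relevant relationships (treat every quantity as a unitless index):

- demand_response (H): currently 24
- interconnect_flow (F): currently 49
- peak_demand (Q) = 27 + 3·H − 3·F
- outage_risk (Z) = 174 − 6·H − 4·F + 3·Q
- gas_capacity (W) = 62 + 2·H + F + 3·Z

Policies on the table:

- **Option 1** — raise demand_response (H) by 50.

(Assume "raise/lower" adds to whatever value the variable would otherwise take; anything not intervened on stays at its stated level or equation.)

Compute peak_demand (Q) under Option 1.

Option 1 (H + 50):
  H = 24 + 50 = 74
  F = 49
  Q = 27 + 3·74 − 3·49 = 102

102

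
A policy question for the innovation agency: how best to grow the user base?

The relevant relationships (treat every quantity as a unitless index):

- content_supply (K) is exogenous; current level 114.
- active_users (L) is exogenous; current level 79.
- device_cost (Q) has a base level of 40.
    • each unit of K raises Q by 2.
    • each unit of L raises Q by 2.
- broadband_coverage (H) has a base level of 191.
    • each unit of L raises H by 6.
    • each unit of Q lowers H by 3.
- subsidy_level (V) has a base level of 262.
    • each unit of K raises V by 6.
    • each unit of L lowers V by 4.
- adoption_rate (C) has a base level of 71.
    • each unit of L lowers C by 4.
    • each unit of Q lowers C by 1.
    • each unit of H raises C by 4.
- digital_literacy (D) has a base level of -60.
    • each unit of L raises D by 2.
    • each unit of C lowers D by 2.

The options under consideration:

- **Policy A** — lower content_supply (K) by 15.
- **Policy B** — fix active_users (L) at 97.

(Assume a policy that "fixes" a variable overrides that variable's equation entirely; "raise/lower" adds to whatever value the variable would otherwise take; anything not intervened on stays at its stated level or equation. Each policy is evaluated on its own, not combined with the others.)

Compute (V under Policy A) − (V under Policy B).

-18

Policy A (K − 15):
  K = 114 − 15 = 99
  L = 79
  V = 262 + 6·99 − 4·79 = 540
Policy B (L := 97):
  K = 114
  L = 97
  V = 262 + 6·114 − 4·97 = 558
V: 540 − 558 = -18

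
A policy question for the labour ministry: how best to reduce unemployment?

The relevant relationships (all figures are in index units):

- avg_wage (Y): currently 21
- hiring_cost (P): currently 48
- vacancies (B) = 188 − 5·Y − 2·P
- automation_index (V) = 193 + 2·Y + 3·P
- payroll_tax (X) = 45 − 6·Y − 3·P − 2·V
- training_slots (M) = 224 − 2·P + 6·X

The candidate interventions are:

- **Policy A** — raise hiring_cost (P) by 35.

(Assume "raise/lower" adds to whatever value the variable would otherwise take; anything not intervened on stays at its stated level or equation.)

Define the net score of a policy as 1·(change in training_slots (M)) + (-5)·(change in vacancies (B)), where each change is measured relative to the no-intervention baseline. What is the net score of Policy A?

-1610

Baseline:
  Y = 21
  P = 48
  B = 188 − 5·21 − 2·48 = -13
  V = 193 + 2·21 + 3·48 = 379
  X = 45 − 6·21 − 3·48 − 2·379 = -983
  M = 224 − 2·48 + 6·(-983) = -5770
Policy A (P + 35):
  Y = 21
  P = 48 + 35 = 83
  B = 188 − 5·21 − 2·83 = -83
  V = 193 + 2·21 + 3·83 = 484
  X = 45 − 6·21 − 3·83 − 2·484 = -1298
  M = 224 − 2·83 + 6·(-1298) = -7730
ΔM = -7730 − (-5770) = -1960; ΔB = -83 − (-13) = -70
Score = 1·(-1960) + (-5)·(-70) = -1610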